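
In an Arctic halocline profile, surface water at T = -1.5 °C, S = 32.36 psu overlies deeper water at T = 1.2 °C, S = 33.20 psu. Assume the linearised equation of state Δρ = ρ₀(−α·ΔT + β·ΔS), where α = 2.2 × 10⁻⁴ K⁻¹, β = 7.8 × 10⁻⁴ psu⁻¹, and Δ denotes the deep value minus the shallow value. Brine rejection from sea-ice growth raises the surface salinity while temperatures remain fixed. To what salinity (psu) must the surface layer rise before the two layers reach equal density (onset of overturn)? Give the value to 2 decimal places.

32.44 psu

Neutral buoyancy requires −α(T_deep − T_surf) + β(S_deep − S_surf′) = 0.
S_surf′ = S_deep − (α/β)·ΔT = 33.20 − (2.2 × 10⁻⁴/7.8 × 10⁻⁴)·(+2.7) = 32.4385 psu.
Increase required: 32.4385 − 32.36 = 0.0785 psu.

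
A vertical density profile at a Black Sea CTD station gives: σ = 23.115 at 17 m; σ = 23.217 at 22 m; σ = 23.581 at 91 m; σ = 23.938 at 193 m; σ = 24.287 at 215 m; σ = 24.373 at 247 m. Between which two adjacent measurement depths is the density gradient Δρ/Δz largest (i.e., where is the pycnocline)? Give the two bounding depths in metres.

Compute the density gradient over each adjacent pair:
  17–22 m: Δρ/Δz = 0.102/5 = 0.020 kg m⁻⁴
  22–91 m: Δρ/Δz = 0.364/69 = 5.3 × 10⁻³ kg m⁻⁴
  91–193 m: Δρ/Δz = 0.357/102 = 3.5 × 10⁻³ kg m⁻⁴
  193–215 m: Δρ/Δz = 0.349/22 = 0.016 kg m⁻⁴
  215–247 m: Δρ/Δz = 0.086/32 = 2.7 × 10⁻³ kg m⁻⁴
The largest gradient is in the 17–22 m interval — the pycnocline.

17–22 m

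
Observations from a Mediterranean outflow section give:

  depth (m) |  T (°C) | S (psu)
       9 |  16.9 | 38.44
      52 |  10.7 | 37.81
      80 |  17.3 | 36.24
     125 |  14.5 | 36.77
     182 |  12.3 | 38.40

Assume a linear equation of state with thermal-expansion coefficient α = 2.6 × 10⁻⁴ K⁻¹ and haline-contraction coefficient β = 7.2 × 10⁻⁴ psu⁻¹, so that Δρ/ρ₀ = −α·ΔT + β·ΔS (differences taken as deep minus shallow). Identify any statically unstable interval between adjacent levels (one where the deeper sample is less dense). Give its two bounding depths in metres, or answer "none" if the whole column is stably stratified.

Evaluate Δρ/ρ₀ = −αΔT + βΔS across each adjacent pair:
  9–52 m: −αΔT+βΔS = −(2.6 × 10⁻⁴)(-6.2)+(7.2 × 10⁻⁴)(-0.63) = 1.2 × 10⁻³ → stable
  52–80 m: −αΔT+βΔS = −(2.6 × 10⁻⁴)(+6.6)+(7.2 × 10⁻⁴)(-1.57) = -2.8 × 10⁻³ → UNSTABLE
  80–125 m: −αΔT+βΔS = −(2.6 × 10⁻⁴)(-2.8)+(7.2 × 10⁻⁴)(+0.53) = 1.1 × 10⁻³ → stable
  125–182 m: −αΔT+βΔS = −(2.6 × 10⁻⁴)(-2.2)+(7.2 × 10⁻⁴)(+1.63) = 1.7 × 10⁻³ → stable
The 52–80 m interval has Δρ < 0: lighter water underlies denser water.

52–80 m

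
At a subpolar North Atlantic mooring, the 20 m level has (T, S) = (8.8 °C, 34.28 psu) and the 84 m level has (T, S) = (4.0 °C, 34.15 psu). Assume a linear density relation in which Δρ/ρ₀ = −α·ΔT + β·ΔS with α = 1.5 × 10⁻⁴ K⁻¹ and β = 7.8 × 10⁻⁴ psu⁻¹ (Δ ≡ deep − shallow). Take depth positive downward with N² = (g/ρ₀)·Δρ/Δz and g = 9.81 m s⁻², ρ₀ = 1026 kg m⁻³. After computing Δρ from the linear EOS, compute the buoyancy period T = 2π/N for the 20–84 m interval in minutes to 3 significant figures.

ΔT = -4.8 K, ΔS = -0.13 psu (deep − shallow).
Δρ/ρ₀ = −αΔT + βΔS = 7.20 × 10⁻⁴ − 1.014 × 10⁻⁴ = 6.186 × 10⁻⁴, so Δρ ≈ 0.6347 kg m⁻³.
N² = (g/ρ₀)·Δρ/Δz = g·(Δρ/ρ₀)/Δz = 9.81 × 6.186 × 10⁻⁴ / 64 = 9.4820 × 10⁻⁵ s⁻².
N = √(9.4820 × 10⁻⁵) = 9.7376 × 10⁻³ rad s⁻¹ → T = 2π/N = 645.25 s = 10.754 min ≈ 10.8 min.

10.8 min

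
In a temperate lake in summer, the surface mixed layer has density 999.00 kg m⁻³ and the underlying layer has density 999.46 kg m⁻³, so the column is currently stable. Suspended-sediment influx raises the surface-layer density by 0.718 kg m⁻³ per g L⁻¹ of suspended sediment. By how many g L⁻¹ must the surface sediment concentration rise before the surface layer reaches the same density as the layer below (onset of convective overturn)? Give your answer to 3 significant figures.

0.641 g L⁻¹

Density deficit of the surface layer: 999.46 − 999.00 = 0.46 kg m⁻³.
Required change = 0.46 / 0.718 = 0.641 g L⁻¹.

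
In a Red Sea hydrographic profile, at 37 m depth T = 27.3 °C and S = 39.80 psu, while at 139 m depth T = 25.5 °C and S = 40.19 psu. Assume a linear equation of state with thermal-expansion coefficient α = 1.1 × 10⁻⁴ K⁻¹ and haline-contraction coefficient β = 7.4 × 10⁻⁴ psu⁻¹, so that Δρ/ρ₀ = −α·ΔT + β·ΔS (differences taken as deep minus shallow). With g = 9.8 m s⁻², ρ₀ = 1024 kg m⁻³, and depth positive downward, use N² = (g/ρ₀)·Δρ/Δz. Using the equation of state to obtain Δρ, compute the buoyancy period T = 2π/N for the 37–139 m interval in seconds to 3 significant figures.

ΔT = -1.8 K, ΔS = +0.39 psu (deep − shallow).
Δρ/ρ₀ = −αΔT + βΔS = 1.98 × 10⁻⁴ + 2.886 × 10⁻⁴ = 4.866 × 10⁻⁴, so Δρ ≈ 0.4983 kg m⁻³.
N² = (g/ρ₀)·Δρ/Δz = g·(Δρ/ρ₀)/Δz = 9.8 × 4.866 × 10⁻⁴ / 102 = 4.6752 × 10⁻⁵ s⁻².
N = √(4.6752 × 10⁻⁵) = 6.8375 × 10⁻³ rad s⁻¹ → T = 2π/N = 918.93 s ≈ 919 s.

919 s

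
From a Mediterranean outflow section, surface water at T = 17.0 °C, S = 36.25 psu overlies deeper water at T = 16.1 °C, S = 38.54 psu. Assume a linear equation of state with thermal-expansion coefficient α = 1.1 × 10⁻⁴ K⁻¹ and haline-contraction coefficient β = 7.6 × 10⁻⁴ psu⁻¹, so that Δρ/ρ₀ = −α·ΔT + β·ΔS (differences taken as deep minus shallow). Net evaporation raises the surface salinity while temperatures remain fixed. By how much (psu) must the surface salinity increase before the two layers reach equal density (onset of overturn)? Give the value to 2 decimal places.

Neutral buoyancy requires −α(T_deep − T_surf) + β(S_deep − S_surf′) = 0.
S_surf′ = S_deep − (α/β)·ΔT = 38.54 − (1.1 × 10⁻⁴/7.6 × 10⁻⁴)·(-0.9) = 38.6703 psu.
Increase required: 38.6703 − 36.25 = 2.4203 psu.

2.42 psu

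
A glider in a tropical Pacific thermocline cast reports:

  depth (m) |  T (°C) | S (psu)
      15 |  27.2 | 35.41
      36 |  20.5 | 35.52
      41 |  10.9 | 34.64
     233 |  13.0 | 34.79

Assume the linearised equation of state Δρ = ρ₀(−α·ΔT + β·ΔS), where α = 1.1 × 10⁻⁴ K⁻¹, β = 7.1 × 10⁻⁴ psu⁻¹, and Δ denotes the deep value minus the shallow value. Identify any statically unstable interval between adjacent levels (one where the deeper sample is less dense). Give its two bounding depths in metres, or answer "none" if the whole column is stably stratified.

Evaluate Δρ/ρ₀ = −αΔT + βΔS across each adjacent pair:
  15–36 m: −αΔT+βΔS = −(1.1 × 10⁻⁴)(-6.7)+(7.1 × 10⁻⁴)(+0.11) = 8.2 × 10⁻⁴ → stable
  36–41 m: −αΔT+βΔS = −(1.1 × 10⁻⁴)(-9.6)+(7.1 × 10⁻⁴)(-0.88) = 4.3 × 10⁻⁴ → stable
  41–233 m: −αΔT+βΔS = −(1.1 × 10⁻⁴)(+2.1)+(7.1 × 10⁻⁴)(+0.15) = -1.2 × 10⁻⁴ → UNSTABLE
The 41–233 m interval has Δρ < 0: lighter water underlies denser water.

41–233 m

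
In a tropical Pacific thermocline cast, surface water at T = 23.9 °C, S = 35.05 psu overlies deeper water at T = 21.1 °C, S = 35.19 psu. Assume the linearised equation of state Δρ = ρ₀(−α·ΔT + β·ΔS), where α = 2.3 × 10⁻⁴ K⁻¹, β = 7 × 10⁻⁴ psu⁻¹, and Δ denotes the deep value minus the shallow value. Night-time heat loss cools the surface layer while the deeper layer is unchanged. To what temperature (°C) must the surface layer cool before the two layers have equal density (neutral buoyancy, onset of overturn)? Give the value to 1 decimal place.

Neutral buoyancy requires Δρ = 0, i.e. −α(T_deep − T_surf′) + β(S_deep − S_surf) = 0.
T_surf′ = T_deep − (β/α)·ΔS = 21.1 − (7 × 10⁻⁴/2.3 × 10⁻⁴)·(+0.14) = 20.674 °C.
Cooling required: 23.9 − (20.674) = 3.226 °C.

20.7 °C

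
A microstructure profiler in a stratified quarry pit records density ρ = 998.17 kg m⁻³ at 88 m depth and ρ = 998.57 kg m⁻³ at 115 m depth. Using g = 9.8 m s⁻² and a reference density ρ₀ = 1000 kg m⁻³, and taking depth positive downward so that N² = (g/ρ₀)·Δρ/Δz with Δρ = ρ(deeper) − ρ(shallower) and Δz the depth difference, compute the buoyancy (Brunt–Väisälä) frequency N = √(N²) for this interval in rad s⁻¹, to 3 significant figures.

0.0120 rad s⁻¹

Δρ = 998.57 − 998.17 = 0.40 kg m⁻³ over Δz = 115 − 88 = 27 m.
N² = (9.8/1000) × (0.40/27) = 1.4519 × 10⁻⁴ s⁻².
N = √(1.4519 × 10⁻⁴) = 0.012049 rad s⁻¹ ≈ 0.0120 rad s⁻¹.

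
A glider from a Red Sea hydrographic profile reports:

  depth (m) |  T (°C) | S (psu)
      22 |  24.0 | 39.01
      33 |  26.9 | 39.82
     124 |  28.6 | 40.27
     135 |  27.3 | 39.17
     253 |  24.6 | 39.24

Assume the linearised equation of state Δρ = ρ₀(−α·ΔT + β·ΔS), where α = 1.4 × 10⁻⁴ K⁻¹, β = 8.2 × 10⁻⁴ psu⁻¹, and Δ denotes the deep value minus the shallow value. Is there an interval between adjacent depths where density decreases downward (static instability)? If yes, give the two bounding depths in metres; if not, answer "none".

124–135 m

Evaluate Δρ/ρ₀ = −αΔT + βΔS across each adjacent pair:
  22–33 m: −αΔT+βΔS = −(1.4 × 10⁻⁴)(+2.9)+(8.2 × 10⁻⁴)(+0.81) = 2.6 × 10⁻⁴ → stable
  33–124 m: −αΔT+βΔS = −(1.4 × 10⁻⁴)(+1.7)+(8.2 × 10⁻⁴)(+0.45) = 1.3 × 10⁻⁴ → stable
  124–135 m: −αΔT+βΔS = −(1.4 × 10⁻⁴)(-1.3)+(8.2 × 10⁻⁴)(-1.10) = -7.2 × 10⁻⁴ → UNSTABLE
  135–253 m: −αΔT+βΔS = −(1.4 × 10⁻⁴)(-2.7)+(8.2 × 10⁻⁴)(+0.07) = 4.4 × 10⁻⁴ → stable
The 124–135 m interval has Δρ < 0: lighter water underlies denser water.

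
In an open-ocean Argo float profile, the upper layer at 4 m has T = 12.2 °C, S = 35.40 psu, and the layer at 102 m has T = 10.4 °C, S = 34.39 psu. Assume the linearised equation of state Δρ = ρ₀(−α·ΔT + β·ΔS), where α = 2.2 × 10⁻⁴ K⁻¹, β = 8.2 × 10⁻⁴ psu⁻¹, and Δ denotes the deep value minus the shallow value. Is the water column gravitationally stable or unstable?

ΔT = 10.4 − 12.2 = -1.8 K and ΔS = 34.39 − 35.40 = -1.01 psu (deep − shallow).
−αΔT = 3.96 × 10⁻⁴; βΔS = -8.282 × 10⁻⁴; sum Δρ/ρ₀ = -4.322 × 10⁻⁴.
Δρ/ρ₀ < 0, so Δρ < 0: deeper water is lighter → statically unstable; the column would overturn.

unstable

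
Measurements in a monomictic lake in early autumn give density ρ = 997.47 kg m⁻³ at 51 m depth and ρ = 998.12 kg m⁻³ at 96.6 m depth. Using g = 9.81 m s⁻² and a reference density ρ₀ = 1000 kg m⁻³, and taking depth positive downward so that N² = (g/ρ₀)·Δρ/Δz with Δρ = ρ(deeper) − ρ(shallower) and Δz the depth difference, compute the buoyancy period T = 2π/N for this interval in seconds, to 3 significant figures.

531 s

Δρ = 998.12 − 997.47 = 0.65 kg m⁻³ over Δz = 96.6 − 51 = 45.6 m.
N² = (9.81/1000) × (0.65/45.6) = 1.3984 × 10⁻⁴ s⁻².
N = √(1.3984 × 10⁻⁴) = 0.011825 rad s⁻¹, so T = 2π/N = 531.35 s ≈ 531 s.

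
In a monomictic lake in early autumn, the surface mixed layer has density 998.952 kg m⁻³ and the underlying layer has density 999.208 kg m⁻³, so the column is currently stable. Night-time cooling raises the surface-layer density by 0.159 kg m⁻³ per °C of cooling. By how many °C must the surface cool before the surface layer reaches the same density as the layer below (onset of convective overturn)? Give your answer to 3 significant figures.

1.61 °C

Density deficit of the surface layer: 999.208 − 998.952 = 0.256 kg m⁻³.
Required change = 0.256 / 0.159 = 1.61 °C.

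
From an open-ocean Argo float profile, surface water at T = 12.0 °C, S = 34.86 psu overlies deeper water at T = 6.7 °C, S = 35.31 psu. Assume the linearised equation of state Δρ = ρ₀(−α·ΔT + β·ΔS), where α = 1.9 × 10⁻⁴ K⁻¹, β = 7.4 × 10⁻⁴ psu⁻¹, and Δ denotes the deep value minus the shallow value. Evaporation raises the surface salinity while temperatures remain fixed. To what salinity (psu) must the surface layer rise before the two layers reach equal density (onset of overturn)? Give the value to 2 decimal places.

36.67 psu

Neutral buoyancy requires −α(T_deep − T_surf) + β(S_deep − S_surf′) = 0.
S_surf′ = S_deep − (α/β)·ΔT = 35.31 − (1.9 × 10⁻⁴/7.4 × 10⁻⁴)·(-5.3) = 36.6708 psu.
Increase required: 36.6708 − 34.86 = 1.8108 psu.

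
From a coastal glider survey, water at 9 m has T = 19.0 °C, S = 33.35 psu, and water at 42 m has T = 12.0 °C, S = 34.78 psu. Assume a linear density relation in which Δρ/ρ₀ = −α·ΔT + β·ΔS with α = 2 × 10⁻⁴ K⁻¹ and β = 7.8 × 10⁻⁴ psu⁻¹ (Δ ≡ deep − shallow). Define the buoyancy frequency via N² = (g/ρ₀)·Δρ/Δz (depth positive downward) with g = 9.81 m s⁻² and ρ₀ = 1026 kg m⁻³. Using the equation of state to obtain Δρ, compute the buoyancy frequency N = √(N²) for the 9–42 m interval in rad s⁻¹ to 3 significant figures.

0.0273 rad s⁻¹

ΔT = -7.0 K, ΔS = +1.43 psu (deep − shallow).
Δρ/ρ₀ = −αΔT + βΔS = 1.40 × 10⁻³ + 1.1154 × 10⁻³ = 2.5154 × 10⁻³, so Δρ ≈ 2.581 kg m⁻³.
N² = (g/ρ₀)·Δρ/Δz = g·(Δρ/ρ₀)/Δz = 9.81 × 2.5154 × 10⁻³ / 33 = 7.4776 × 10⁻⁴ s⁻².
N = √(7.4776 × 10⁻⁴) = 0.027345 rad s⁻¹ ≈ 0.0273 rad s⁻¹.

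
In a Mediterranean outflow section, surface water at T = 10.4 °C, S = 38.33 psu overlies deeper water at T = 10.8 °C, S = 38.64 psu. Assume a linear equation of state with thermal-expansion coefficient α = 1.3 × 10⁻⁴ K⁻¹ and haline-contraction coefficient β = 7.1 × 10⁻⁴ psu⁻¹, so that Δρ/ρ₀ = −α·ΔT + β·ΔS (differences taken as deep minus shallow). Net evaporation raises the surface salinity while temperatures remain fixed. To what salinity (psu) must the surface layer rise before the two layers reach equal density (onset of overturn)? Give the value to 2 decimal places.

38.57 psu

Neutral buoyancy requires −α(T_deep − T_surf) + β(S_deep − S_surf′) = 0.
S_surf′ = S_deep − (α/β)·ΔT = 38.64 − (1.3 × 10⁻⁴/7.1 × 10⁻⁴)·(+0.4) = 38.5668 psu.
Increase required: 38.5668 − 38.33 = 0.2368 psu.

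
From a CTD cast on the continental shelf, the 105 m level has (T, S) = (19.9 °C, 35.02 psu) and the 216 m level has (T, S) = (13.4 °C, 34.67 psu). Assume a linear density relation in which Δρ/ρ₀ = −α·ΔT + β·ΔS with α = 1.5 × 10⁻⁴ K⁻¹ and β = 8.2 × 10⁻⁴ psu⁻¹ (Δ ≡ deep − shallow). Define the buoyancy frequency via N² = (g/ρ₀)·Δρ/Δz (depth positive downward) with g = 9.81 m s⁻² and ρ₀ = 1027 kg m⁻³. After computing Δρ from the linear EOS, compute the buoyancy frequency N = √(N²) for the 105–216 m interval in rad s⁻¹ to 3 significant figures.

ΔT = -6.5 K, ΔS = -0.35 psu (deep − shallow).
Δρ/ρ₀ = −αΔT + βΔS = 9.75 × 10⁻⁴ − 2.87 × 10⁻⁴ = 6.88 × 10⁻⁴, so Δρ ≈ 0.7066 kg m⁻³.
N² = (g/ρ₀)·Δρ/Δz = g·(Δρ/ρ₀)/Δz = 9.81 × 6.88 × 10⁻⁴ / 111 = 6.0804 × 10⁻⁵ s⁻².
N = √(6.0804 × 10⁻⁵) = 7.7977 × 10⁻³ rad s⁻¹ ≈ 7.80 × 10⁻³ rad s⁻¹.

7.80 × 10⁻³ rad s⁻¹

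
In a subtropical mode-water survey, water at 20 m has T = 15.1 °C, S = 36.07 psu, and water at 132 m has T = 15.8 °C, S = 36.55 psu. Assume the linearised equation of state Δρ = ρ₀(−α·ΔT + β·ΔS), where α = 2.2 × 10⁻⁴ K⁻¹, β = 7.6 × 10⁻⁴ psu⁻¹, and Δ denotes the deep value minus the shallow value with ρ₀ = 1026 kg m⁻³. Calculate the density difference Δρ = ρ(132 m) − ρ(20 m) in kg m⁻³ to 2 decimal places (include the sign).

+0.22 kg m⁻³

ΔT = +0.7 K, ΔS = +0.48 psu (deep − shallow).
Δρ/ρ₀ = −(2.2 × 10⁻⁴)(+0.7) + (7.6 × 10⁻⁴)(+0.48) = 2.108 × 10⁻⁴.
Δρ = 1026 × (2.108 × 10⁻⁴) = +0.22 kg m⁻³.
Positive Δρ: denser below, stable.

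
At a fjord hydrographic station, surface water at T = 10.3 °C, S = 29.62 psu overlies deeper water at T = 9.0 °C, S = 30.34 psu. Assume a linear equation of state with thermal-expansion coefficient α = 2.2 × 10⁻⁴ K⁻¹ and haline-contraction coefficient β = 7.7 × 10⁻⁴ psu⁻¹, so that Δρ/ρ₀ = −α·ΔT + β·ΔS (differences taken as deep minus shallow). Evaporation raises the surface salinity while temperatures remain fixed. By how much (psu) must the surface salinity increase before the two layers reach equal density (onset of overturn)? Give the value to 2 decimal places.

Neutral buoyancy requires −α(T_deep − T_surf) + β(S_deep − S_surf′) = 0.
S_surf′ = S_deep − (α/β)·ΔT = 30.34 − (2.2 × 10⁻⁴/7.7 × 10⁻⁴)·(-1.3) = 30.7114 psu.
Increase required: 30.7114 − 29.62 = 1.0914 psu.

1.09 psu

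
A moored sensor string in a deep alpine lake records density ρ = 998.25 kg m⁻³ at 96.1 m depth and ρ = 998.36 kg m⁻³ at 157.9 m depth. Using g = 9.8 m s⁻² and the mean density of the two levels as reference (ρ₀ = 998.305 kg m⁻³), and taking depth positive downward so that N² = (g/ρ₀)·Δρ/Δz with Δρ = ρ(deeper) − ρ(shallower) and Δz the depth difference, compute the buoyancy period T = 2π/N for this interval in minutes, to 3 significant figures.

25.1 min

Δρ = 998.36 − 998.25 = 0.11 kg m⁻³ over Δz = 157.9 − 96.1 = 61.8 m.
N² = (9.8/998.305) × (0.11/61.8) = 1.7473 × 10⁻⁵ s⁻².
N = √(1.7473 × 10⁻⁵) = 4.1801 × 10⁻³ rad s⁻¹, so T = 2π/N = 1.5031 × 10³ s = 25.052 min ≈ 25.1 min.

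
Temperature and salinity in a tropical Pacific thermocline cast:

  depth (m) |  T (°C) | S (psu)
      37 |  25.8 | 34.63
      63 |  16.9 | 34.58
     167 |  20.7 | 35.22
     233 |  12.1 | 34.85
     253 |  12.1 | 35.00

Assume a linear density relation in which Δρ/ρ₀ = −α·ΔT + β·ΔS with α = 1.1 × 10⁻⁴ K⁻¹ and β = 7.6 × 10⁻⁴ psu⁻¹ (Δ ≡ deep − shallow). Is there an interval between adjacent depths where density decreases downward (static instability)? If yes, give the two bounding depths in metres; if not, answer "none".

Evaluate Δρ/ρ₀ = −αΔT + βΔS across each adjacent pair:
  37–63 m: −αΔT+βΔS = −(1.1 × 10⁻⁴)(-8.9)+(7.6 × 10⁻⁴)(-0.05) = 9.4 × 10⁻⁴ → stable
  63–167 m: −αΔT+βΔS = −(1.1 × 10⁻⁴)(+3.8)+(7.6 × 10⁻⁴)(+0.64) = 6.8 × 10⁻⁵ → stable
  167–233 m: −αΔT+βΔS = −(1.1 × 10⁻⁴)(-8.6)+(7.6 × 10⁻⁴)(-0.37) = 6.6 × 10⁻⁴ → stable
  233–253 m: −αΔT+βΔS = −(1.1 × 10⁻⁴)(+0.0)+(7.6 × 10⁻⁴)(+0.15) = 1.1 × 10⁻⁴ → stable
Every interval has Δρ > 0: the column is stably stratified throughout.

none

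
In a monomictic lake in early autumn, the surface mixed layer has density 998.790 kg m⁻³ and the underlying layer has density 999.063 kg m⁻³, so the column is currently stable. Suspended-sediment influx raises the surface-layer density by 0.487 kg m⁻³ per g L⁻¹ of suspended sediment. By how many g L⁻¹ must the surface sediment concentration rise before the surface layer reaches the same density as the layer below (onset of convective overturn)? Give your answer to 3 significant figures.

0.561 g L⁻¹

Density deficit of the surface layer: 999.063 − 998.790 = 0.273 kg m⁻³.
Required change = 0.273 / 0.487 = 0.561 g L⁻¹.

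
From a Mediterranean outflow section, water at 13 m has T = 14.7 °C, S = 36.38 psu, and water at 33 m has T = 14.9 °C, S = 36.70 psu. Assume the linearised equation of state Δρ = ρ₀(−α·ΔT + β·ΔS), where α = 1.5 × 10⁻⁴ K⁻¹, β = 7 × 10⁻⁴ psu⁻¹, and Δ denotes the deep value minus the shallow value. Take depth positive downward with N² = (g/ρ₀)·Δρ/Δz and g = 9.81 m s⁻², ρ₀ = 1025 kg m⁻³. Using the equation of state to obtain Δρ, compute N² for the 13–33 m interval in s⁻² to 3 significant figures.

ΔT = +0.2 K, ΔS = +0.32 psu (deep − shallow).
Δρ/ρ₀ = −αΔT + βΔS = -3.00 × 10⁻⁵ + 2.24 × 10⁻⁴ = 1.94 × 10⁻⁴, so Δρ ≈ 0.1988 kg m⁻³.
N² = (g/ρ₀)·Δρ/Δz = g·(Δρ/ρ₀)/Δz = 9.81 × 1.94 × 10⁻⁴ / 20 = 9.5157 × 10⁻⁵ s⁻² ≈ 9.52 × 10⁻⁵ s⁻².

9.52 × 10⁻⁵ s⁻²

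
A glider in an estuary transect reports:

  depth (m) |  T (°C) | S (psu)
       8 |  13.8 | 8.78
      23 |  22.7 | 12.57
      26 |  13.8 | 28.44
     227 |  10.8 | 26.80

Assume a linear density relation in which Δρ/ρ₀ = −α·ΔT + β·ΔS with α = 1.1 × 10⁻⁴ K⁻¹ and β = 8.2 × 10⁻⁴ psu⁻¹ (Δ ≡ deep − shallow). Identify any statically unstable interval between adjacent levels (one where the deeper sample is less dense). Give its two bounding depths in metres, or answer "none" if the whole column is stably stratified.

26–227 m

Evaluate Δρ/ρ₀ = −αΔT + βΔS across each adjacent pair:
  8–23 m: −αΔT+βΔS = −(1.1 × 10⁻⁴)(+8.9)+(8.2 × 10⁻⁴)(+3.79) = 2.1 × 10⁻³ → stable
  23–26 m: −αΔT+βΔS = −(1.1 × 10⁻⁴)(-8.9)+(8.2 × 10⁻⁴)(+15.87) = 0.014 → stable
  26–227 m: −αΔT+βΔS = −(1.1 × 10⁻⁴)(-3.0)+(8.2 × 10⁻⁴)(-1.64) = -1.0 × 10⁻³ → UNSTABLE
The 26–227 m interval has Δρ < 0: lighter water underlies denser water.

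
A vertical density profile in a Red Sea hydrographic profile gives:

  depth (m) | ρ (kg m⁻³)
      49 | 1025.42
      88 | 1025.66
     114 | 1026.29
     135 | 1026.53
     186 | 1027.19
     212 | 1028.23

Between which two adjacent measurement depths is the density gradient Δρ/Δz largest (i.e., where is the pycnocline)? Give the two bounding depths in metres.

Compute the density gradient over each adjacent pair:
  49–88 m: Δρ/Δz = 0.24/39 = 6.2 × 10⁻³ kg m⁻⁴
  88–114 m: Δρ/Δz = 0.63/26 = 0.024 kg m⁻⁴
  114–135 m: Δρ/Δz = 0.24/21 = 0.011 kg m⁻⁴
  135–186 m: Δρ/Δz = 0.66/51 = 0.013 kg m⁻⁴
  186–212 m: Δρ/Δz = 1.04/26 = 0.040 kg m⁻⁴
The largest gradient is in the 186–212 m interval — the pycnocline.

186–212 m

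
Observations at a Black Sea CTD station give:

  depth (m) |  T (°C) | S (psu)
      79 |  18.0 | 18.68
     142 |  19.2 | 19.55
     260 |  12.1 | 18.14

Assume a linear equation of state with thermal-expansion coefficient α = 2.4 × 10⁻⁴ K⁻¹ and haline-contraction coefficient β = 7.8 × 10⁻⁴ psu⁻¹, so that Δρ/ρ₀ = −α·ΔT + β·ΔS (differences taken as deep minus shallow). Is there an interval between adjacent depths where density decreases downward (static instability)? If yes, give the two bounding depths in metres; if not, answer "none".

Evaluate Δρ/ρ₀ = −αΔT + βΔS across each adjacent pair:
  79–142 m: −αΔT+βΔS = −(2.4 × 10⁻⁴)(+1.2)+(7.8 × 10⁻⁴)(+0.87) = 3.9 × 10⁻⁴ → stable
  142–260 m: −αΔT+βΔS = −(2.4 × 10⁻⁴)(-7.1)+(7.8 × 10⁻⁴)(-1.41) = 6.0 × 10⁻⁴ → stable
Every interval has Δρ > 0: the column is stably stratified throughout.

none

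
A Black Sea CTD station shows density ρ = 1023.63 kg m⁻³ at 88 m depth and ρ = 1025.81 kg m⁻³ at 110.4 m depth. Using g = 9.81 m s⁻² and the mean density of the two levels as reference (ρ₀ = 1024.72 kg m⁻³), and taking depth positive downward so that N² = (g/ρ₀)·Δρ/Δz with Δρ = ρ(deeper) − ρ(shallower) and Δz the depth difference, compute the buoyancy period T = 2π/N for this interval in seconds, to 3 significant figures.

Δρ = 1025.81 − 1023.63 = 2.18 kg m⁻³ over Δz = 110.4 − 88 = 22.4 m.
N² = (9.81/1024.72) × (2.18/22.4) = 9.3169 × 10⁻⁴ s⁻².
N = √(9.3169 × 10⁻⁴) = 0.030524 rad s⁻¹, so T = 2π/N = 205.84 s ≈ 206 s.

206 s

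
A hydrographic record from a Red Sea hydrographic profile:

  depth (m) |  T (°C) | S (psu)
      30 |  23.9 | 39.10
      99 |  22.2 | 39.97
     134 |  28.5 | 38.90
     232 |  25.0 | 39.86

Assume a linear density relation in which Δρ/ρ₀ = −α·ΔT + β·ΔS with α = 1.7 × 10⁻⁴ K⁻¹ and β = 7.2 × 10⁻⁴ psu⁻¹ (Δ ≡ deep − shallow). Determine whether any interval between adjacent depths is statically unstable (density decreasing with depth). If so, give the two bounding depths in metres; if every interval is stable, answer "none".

Evaluate Δρ/ρ₀ = −αΔT + βΔS across each adjacent pair:
  30–99 m: −αΔT+βΔS = −(1.7 × 10⁻⁴)(-1.7)+(7.2 × 10⁻⁴)(+0.87) = 9.2 × 10⁻⁴ → stable
  99–134 m: −αΔT+βΔS = −(1.7 × 10⁻⁴)(+6.3)+(7.2 × 10⁻⁴)(-1.07) = -1.8 × 10⁻³ → UNSTABLE
  134–232 m: −αΔT+βΔS = −(1.7 × 10⁻⁴)(-3.5)+(7.2 × 10⁻⁴)(+0.96) = 1.3 × 10⁻³ → stable
The 99–134 m interval has Δρ < 0: lighter water underlies denser water.

99–134 m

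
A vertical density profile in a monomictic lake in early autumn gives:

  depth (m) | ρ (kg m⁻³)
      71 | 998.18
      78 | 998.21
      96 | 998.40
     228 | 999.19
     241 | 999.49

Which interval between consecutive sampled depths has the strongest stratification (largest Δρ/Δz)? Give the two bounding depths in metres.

228–241 m

Compute the density gradient over each adjacent pair:
  71–78 m: Δρ/Δz = 0.03/7 = 4.3 × 10⁻³ kg m⁻⁴
  78–96 m: Δρ/Δz = 0.19/18 = 0.011 kg m⁻⁴
  96–228 m: Δρ/Δz = 0.79/132 = 6.0 × 10⁻³ kg m⁻⁴
  228–241 m: Δρ/Δz = 0.30/13 = 0.023 kg m⁻⁴
The largest gradient is in the 228–241 m interval — the pycnocline.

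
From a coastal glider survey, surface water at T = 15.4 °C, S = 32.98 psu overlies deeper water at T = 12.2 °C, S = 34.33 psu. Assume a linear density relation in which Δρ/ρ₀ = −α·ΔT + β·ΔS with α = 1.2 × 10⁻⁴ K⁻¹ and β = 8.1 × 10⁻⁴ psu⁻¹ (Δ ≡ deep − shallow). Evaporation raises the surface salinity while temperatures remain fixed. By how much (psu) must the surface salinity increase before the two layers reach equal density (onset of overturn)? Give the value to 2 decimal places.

1.82 psu

Neutral buoyancy requires −α(T_deep − T_surf) + β(S_deep − S_surf′) = 0.
S_surf′ = S_deep − (α/β)·ΔT = 34.33 − (1.2 × 10⁻⁴/8.1 × 10⁻⁴)·(-3.2) = 34.8041 psu.
Increase required: 34.8041 − 32.98 = 1.8241 psu.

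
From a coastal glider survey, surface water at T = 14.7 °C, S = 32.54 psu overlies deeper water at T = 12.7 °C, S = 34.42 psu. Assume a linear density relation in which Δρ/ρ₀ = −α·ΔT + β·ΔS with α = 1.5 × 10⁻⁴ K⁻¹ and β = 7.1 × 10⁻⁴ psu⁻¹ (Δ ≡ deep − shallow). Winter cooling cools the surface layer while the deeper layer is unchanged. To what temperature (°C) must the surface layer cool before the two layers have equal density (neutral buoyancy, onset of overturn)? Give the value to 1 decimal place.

3.8 °C

Neutral buoyancy requires Δρ = 0, i.e. −α(T_deep − T_surf′) + β(S_deep − S_surf) = 0.
T_surf′ = T_deep − (β/α)·ΔS = 12.7 − (7.1 × 10⁻⁴/1.5 × 10⁻⁴)·(+1.88) = 3.801 °C.
Cooling required: 14.7 − (3.801) = 10.899 °C.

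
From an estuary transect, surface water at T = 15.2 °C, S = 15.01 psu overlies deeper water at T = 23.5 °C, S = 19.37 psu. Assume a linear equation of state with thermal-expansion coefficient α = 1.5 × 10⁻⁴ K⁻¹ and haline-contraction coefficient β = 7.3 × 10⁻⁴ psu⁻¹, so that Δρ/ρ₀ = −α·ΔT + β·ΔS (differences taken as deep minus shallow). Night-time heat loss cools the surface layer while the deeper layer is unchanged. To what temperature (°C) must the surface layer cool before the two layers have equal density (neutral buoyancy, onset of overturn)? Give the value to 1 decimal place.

Neutral buoyancy requires Δρ = 0, i.e. −α(T_deep − T_surf′) + β(S_deep − S_surf) = 0.
T_surf′ = T_deep − (β/α)·ΔS = 23.5 − (7.3 × 10⁻⁴/1.5 × 10⁻⁴)·(+4.36) = 2.281 °C.
Cooling required: 15.2 − (2.281) = 12.919 °C.

2.3 °C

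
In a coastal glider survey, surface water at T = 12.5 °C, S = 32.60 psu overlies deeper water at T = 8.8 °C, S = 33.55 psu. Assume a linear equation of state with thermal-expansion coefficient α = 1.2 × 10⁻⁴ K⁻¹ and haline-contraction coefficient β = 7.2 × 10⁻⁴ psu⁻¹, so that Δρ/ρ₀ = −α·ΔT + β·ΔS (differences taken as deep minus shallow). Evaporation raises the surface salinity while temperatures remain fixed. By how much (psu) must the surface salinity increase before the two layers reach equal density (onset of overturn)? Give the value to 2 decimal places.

Neutral buoyancy requires −α(T_deep − T_surf) + β(S_deep − S_surf′) = 0.
S_surf′ = S_deep − (α/β)·ΔT = 33.55 − (1.2 × 10⁻⁴/7.2 × 10⁻⁴)·(-3.7) = 34.1667 psu.
Increase required: 34.1667 − 32.60 = 1.5667 psu.

1.57 psu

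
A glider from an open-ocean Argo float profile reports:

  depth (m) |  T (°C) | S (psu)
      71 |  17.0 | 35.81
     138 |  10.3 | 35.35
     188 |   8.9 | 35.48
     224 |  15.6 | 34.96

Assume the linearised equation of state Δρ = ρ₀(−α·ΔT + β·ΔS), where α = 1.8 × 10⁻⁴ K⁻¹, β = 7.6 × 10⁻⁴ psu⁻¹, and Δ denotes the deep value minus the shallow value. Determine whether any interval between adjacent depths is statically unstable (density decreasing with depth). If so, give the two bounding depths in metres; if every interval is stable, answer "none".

Evaluate Δρ/ρ₀ = −αΔT + βΔS across each adjacent pair:
  71–138 m: −αΔT+βΔS = −(1.8 × 10⁻⁴)(-6.7)+(7.6 × 10⁻⁴)(-0.46) = 8.6 × 10⁻⁴ → stable
  138–188 m: −αΔT+βΔS = −(1.8 × 10⁻⁴)(-1.4)+(7.6 × 10⁻⁴)(+0.13) = 3.5 × 10⁻⁴ → stable
  188–224 m: −αΔT+βΔS = −(1.8 × 10⁻⁴)(+6.7)+(7.6 × 10⁻⁴)(-0.52) = -1.6 × 10⁻³ → UNSTABLE
The 188–224 m interval has Δρ < 0: lighter water underlies denser water.

188–224 m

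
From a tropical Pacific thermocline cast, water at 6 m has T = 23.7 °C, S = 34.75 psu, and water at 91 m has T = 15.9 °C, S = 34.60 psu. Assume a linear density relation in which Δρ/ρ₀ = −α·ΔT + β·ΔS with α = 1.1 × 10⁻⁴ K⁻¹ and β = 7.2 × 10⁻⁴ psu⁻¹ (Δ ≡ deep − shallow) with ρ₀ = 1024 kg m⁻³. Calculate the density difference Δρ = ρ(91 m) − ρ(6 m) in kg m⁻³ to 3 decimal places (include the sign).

+0.768 kg m⁻³

ΔT = -7.8 K, ΔS = -0.15 psu (deep − shallow).
Δρ/ρ₀ = −(1.1 × 10⁻⁴)(-7.8) + (7.2 × 10⁻⁴)(-0.15) = 7.50 × 10⁻⁴.
Δρ = 1024 × (7.50 × 10⁻⁴) = +0.768 kg m⁻³.
Positive Δρ: denser below, stable.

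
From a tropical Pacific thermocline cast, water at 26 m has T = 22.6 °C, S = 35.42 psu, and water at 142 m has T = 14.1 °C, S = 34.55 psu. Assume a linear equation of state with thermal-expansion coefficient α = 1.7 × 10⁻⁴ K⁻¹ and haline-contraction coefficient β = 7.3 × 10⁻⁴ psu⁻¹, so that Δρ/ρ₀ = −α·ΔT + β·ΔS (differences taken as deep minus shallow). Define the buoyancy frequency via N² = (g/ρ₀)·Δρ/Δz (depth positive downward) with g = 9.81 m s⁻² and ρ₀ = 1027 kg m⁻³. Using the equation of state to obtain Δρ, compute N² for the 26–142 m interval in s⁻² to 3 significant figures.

6.85 × 10⁻⁵ s⁻²

ΔT = -8.5 K, ΔS = -0.87 psu (deep − shallow).
Δρ/ρ₀ = −αΔT + βΔS = 1.445 × 10⁻³ − 6.351 × 10⁻⁴ = 8.099 × 10⁻⁴, so Δρ ≈ 0.8318 kg m⁻³.
N² = (g/ρ₀)·Δρ/Δz = g·(Δρ/ρ₀)/Δz = 9.81 × 8.099 × 10⁻⁴ / 116 = 6.8492 × 10⁻⁵ s⁻² ≈ 6.85 × 10⁻⁵ s⁻².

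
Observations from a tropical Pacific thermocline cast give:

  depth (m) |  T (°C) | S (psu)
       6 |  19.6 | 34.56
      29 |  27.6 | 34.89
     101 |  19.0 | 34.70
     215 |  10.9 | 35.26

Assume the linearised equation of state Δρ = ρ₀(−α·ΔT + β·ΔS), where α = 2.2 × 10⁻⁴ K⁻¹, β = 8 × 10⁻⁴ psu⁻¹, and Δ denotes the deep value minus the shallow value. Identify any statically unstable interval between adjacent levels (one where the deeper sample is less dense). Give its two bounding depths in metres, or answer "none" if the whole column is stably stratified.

Evaluate Δρ/ρ₀ = −αΔT + βΔS across each adjacent pair:
  6–29 m: −αΔT+βΔS = −(2.2 × 10⁻⁴)(+8.0)+(8 × 10⁻⁴)(+0.33) = -1.5 × 10⁻³ → UNSTABLE
  29–101 m: −αΔT+βΔS = −(2.2 × 10⁻⁴)(-8.6)+(8 × 10⁻⁴)(-0.19) = 1.7 × 10⁻³ → stable
  101–215 m: −αΔT+βΔS = −(2.2 × 10⁻⁴)(-8.1)+(8 × 10⁻⁴)(+0.56) = 2.2 × 10⁻³ → stable
The 6–29 m interval has Δρ < 0: lighter water underlies denser water.

6–29 m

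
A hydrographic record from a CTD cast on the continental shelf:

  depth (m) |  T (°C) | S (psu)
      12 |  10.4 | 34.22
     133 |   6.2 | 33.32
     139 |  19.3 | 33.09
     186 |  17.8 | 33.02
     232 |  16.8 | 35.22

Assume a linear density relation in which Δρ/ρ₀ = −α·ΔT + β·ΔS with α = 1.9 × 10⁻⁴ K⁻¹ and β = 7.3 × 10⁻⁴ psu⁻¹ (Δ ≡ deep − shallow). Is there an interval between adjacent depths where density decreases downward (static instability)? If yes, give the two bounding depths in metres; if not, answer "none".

133–139 m

Evaluate Δρ/ρ₀ = −αΔT + βΔS across each adjacent pair:
  12–133 m: −αΔT+βΔS = −(1.9 × 10⁻⁴)(-4.2)+(7.3 × 10⁻⁴)(-0.90) = 1.4 × 10⁻⁴ → stable
  133–139 m: −αΔT+βΔS = −(1.9 × 10⁻⁴)(+13.1)+(7.3 × 10⁻⁴)(-0.23) = -2.7 × 10⁻³ → UNSTABLE
  139–186 m: −αΔT+βΔS = −(1.9 × 10⁻⁴)(-1.5)+(7.3 × 10⁻⁴)(-0.07) = 2.3 × 10⁻⁴ → stable
  186–232 m: −αΔT+βΔS = −(1.9 × 10⁻⁴)(-1.0)+(7.3 × 10⁻⁴)(+2.20) = 1.8 × 10⁻³ → stable
The 133–139 m interval has Δρ < 0: lighter water underlies denser water.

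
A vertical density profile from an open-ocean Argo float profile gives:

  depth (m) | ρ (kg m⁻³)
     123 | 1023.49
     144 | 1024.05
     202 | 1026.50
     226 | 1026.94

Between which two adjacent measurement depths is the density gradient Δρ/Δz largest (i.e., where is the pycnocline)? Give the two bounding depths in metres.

Compute the density gradient over each adjacent pair:
  123–144 m: Δρ/Δz = 0.56/21 = 0.027 kg m⁻⁴
  144–202 m: Δρ/Δz = 2.45/58 = 0.042 kg m⁻⁴
  202–226 m: Δρ/Δz = 0.44/24 = 0.018 kg m⁻⁴
The largest gradient is in the 144–202 m interval — the pycnocline.

144–202 m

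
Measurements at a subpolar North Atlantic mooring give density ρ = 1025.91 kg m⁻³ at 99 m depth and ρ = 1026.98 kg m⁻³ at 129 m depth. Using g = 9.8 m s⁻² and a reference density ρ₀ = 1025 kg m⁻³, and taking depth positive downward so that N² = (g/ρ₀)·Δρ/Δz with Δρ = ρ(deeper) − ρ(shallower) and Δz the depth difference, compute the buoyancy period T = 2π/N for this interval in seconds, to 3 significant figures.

340 s

Δρ = 1026.98 − 1025.91 = 1.07 kg m⁻³ over Δz = 129 − 99 = 30 m.
N² = (9.8/1025) × (1.07/30) = 3.4101 × 10⁻⁴ s⁻².
N = √(3.4101 × 10⁻⁴) = 0.018466 rad s⁻¹, so T = 2π/N = 340.26 s ≈ 340 s.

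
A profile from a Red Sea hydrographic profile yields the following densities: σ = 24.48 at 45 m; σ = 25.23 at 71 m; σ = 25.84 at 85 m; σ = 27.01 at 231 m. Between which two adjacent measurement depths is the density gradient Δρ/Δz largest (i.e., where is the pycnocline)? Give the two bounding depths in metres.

Compute the density gradient over each adjacent pair:
  45–71 m: Δρ/Δz = 0.75/26 = 0.029 kg m⁻⁴
  71–85 m: Δρ/Δz = 0.61/14 = 0.044 kg m⁻⁴
  85–231 m: Δρ/Δz = 1.17/146 = 8.0 × 10⁻³ kg m⁻⁴
The largest gradient is in the 71–85 m interval — the pycnocline.

71–85 m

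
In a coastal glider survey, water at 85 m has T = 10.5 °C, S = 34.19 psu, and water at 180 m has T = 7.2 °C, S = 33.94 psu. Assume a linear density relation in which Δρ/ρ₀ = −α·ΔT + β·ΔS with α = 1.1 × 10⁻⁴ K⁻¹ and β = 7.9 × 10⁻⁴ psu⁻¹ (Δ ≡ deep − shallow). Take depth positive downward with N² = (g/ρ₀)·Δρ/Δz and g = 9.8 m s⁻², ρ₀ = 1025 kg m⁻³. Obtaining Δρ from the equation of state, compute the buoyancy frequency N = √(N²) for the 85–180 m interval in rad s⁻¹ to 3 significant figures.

4.13 × 10⁻³ rad s⁻¹

ΔT = -3.3 K, ΔS = -0.25 psu (deep − shallow).
Δρ/ρ₀ = −αΔT + βΔS = 3.63 × 10⁻⁴ − 1.975 × 10⁻⁴ = 1.655 × 10⁻⁴, so Δρ ≈ 0.1696 kg m⁻³.
N² = (g/ρ₀)·Δρ/Δz = g·(Δρ/ρ₀)/Δz = 9.8 × 1.655 × 10⁻⁴ / 95 = 1.7073 × 10⁻⁵ s⁻².
N = √(1.7073 × 10⁻⁵) = 4.1319 × 10⁻³ rad s⁻¹ ≈ 4.13 × 10⁻³ rad s⁻¹.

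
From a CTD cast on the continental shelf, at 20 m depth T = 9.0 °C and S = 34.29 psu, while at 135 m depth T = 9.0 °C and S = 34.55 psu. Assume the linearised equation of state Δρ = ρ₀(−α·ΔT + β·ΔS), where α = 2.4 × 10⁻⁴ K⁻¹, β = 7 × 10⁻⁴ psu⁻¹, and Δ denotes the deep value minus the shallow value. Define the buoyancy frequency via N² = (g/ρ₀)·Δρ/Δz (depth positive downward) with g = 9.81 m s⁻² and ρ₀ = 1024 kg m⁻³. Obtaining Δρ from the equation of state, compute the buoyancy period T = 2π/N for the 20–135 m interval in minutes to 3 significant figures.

26.6 min

ΔT = +0.0 K, ΔS = +0.26 psu (deep − shallow).
Δρ/ρ₀ = −αΔT + βΔS = 0 + 1.82 × 10⁻⁴ = 1.82 × 10⁻⁴, so Δρ ≈ 0.1864 kg m⁻³.
N² = (g/ρ₀)·Δρ/Δz = g·(Δρ/ρ₀)/Δz = 9.81 × 1.82 × 10⁻⁴ / 115 = 1.5525 × 10⁻⁵ s⁻².
N = √(1.5525 × 10⁻⁵) = 3.9402 × 10⁻³ rad s⁻¹ → T = 2π/N = 1.5946 × 10³ s = 26.577 min ≈ 26.6 min.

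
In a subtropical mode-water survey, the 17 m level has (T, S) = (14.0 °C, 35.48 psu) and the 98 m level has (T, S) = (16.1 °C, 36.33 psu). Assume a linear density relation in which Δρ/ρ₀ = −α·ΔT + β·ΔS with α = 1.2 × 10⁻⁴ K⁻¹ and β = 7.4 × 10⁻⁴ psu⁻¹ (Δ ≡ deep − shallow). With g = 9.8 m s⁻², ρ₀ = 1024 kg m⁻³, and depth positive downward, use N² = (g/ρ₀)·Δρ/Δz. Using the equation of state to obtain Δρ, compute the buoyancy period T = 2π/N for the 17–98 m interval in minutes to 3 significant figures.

ΔT = +2.1 K, ΔS = +0.85 psu (deep − shallow).
Δρ/ρ₀ = −αΔT + βΔS = -2.52 × 10⁻⁴ + 6.29 × 10⁻⁴ = 3.77 × 10⁻⁴, so Δρ ≈ 0.3860 kg m⁻³.
N² = (g/ρ₀)·Δρ/Δz = g·(Δρ/ρ₀)/Δz = 9.8 × 3.77 × 10⁻⁴ / 81 = 4.5612 × 10⁻⁵ s⁻².
N = √(4.5612 × 10⁻⁵) = 6.7537 × 10⁻³ rad s⁻¹ → T = 2π/N = 930.33 s = 15.506 min ≈ 15.5 min.

15.5 min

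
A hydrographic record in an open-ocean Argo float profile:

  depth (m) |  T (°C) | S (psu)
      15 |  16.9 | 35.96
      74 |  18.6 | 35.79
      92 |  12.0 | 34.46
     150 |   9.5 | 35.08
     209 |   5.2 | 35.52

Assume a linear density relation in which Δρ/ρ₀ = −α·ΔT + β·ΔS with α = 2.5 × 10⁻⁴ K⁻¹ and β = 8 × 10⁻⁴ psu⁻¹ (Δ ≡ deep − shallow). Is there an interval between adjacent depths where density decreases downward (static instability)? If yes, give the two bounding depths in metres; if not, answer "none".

15–74 m

Evaluate Δρ/ρ₀ = −αΔT + βΔS across each adjacent pair:
  15–74 m: −αΔT+βΔS = −(2.5 × 10⁻⁴)(+1.7)+(8 × 10⁻⁴)(-0.17) = -5.6 × 10⁻⁴ → UNSTABLE
  74–92 m: −αΔT+βΔS = −(2.5 × 10⁻⁴)(-6.6)+(8 × 10⁻⁴)(-1.33) = 5.9 × 10⁻⁴ → stable
  92–150 m: −αΔT+βΔS = −(2.5 × 10⁻⁴)(-2.5)+(8 × 10⁻⁴)(+0.62) = 1.1 × 10⁻³ → stable
  150–209 m: −αΔT+βΔS = −(2.5 × 10⁻⁴)(-4.3)+(8 × 10⁻⁴)(+0.44) = 1.4 × 10⁻³ → stable
The 15–74 m interval has Δρ < 0: lighter water underlies denser water.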